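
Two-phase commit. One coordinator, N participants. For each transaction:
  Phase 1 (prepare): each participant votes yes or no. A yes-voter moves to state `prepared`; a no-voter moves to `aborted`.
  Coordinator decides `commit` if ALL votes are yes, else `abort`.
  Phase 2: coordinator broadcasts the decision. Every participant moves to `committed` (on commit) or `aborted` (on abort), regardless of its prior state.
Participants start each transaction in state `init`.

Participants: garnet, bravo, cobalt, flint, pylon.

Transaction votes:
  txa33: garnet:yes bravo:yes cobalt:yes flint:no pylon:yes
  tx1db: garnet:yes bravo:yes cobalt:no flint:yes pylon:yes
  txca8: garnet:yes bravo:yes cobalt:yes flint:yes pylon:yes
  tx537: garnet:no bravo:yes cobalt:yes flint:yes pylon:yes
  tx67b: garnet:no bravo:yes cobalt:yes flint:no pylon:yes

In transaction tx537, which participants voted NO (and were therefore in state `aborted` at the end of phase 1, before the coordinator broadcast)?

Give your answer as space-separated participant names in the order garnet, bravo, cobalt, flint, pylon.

Answer: garnet

Derivation:
Txn tx537 phase 1: garnet no -> aborted; bravo yes -> prepared; cobalt yes -> prepared; flint yes -> prepared; pylon yes -> prepared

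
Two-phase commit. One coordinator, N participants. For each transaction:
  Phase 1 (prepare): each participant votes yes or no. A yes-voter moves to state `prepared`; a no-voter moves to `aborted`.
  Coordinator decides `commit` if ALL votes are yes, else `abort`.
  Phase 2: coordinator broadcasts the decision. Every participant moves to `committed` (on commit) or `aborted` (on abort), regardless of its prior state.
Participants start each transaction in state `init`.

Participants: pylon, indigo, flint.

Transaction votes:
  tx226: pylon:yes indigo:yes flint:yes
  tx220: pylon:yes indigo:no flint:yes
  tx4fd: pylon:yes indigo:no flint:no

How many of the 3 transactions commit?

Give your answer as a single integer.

Answer: 1

Derivation:
tx226: all yes -> commit (commits=1)
tx220: no from indigo -> abort (commits=1)
tx4fd: no from indigo, flint -> abort (commits=1)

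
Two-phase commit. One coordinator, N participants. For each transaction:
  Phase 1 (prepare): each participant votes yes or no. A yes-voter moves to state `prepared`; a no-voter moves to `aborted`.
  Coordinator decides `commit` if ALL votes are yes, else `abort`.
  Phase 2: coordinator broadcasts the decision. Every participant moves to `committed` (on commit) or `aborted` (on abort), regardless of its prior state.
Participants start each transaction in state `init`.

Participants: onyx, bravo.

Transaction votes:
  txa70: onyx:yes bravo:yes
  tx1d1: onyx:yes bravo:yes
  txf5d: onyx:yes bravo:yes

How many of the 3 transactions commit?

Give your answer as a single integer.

Answer: 3

Derivation:
txa70: all yes -> commit (commits=1)
tx1d1: all yes -> commit (commits=2)
txf5d: all yes -> commit (commits=3)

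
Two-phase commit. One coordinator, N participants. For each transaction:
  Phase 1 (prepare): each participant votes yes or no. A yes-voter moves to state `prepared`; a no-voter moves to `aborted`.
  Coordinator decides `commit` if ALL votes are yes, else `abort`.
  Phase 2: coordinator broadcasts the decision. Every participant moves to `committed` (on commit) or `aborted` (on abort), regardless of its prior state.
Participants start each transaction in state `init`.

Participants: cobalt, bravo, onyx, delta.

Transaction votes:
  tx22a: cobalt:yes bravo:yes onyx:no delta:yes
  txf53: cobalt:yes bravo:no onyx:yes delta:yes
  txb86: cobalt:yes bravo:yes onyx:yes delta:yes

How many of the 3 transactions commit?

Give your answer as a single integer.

Answer: 1

Derivation:
tx22a: no from onyx -> abort (commits=0)
txf53: no from bravo -> abort (commits=0)
txb86: all yes -> commit (commits=1)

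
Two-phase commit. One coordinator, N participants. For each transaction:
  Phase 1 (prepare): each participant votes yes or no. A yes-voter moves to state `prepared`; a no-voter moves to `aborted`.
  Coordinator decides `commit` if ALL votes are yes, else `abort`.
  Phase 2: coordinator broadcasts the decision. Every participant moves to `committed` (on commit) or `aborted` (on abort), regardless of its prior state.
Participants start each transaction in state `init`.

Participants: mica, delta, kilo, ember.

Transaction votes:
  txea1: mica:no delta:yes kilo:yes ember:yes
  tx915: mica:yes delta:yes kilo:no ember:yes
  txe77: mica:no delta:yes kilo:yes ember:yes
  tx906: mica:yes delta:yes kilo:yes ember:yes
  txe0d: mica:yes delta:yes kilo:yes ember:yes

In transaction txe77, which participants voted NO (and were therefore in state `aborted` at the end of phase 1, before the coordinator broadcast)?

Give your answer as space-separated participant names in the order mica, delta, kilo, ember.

Answer: mica

Derivation:
Txn txe77 phase 1: mica no -> aborted; delta yes -> prepared; kilo yes -> prepared; ember yes -> prepared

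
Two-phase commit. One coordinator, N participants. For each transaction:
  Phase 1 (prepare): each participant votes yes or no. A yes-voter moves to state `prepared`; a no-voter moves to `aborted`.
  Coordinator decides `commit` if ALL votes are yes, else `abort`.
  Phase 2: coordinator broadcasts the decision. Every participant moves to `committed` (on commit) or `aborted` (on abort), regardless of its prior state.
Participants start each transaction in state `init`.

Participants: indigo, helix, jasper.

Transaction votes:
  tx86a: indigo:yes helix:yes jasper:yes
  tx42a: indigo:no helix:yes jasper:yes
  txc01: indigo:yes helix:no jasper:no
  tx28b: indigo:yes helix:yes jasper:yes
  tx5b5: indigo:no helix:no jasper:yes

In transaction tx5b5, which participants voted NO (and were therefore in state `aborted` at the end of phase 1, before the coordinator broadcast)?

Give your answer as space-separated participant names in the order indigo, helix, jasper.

Answer: indigo helix

Derivation:
Txn tx5b5 phase 1: indigo no -> aborted; helix no -> aborted; jasper yes -> prepared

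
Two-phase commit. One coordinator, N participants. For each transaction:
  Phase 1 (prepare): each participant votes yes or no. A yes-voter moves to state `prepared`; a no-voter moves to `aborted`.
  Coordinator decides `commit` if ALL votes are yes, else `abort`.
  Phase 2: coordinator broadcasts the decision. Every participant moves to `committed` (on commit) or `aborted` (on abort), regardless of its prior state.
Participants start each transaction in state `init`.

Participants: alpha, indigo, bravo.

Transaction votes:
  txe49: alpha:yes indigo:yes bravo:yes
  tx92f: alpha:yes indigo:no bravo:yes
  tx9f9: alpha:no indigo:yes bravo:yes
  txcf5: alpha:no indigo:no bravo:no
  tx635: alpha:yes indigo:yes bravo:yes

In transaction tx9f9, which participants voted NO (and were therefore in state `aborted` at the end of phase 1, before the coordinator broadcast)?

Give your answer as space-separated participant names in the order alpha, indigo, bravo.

Answer: alpha

Derivation:
Txn tx9f9 phase 1: alpha no -> aborted; indigo yes -> prepared; bravo yes -> prepared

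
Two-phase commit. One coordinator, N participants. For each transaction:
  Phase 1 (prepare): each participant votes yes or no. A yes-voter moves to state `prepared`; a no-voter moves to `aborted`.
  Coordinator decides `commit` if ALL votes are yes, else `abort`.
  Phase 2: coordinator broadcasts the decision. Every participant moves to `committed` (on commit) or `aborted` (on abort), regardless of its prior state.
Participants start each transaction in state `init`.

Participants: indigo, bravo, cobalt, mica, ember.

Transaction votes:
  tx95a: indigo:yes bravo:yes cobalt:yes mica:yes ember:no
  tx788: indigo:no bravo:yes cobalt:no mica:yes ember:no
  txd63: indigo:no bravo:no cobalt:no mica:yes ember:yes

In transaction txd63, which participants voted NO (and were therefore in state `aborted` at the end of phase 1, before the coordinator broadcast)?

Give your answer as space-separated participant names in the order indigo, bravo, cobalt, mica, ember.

Answer: indigo bravo cobalt

Derivation:
Txn txd63 phase 1: indigo no -> aborted; bravo no -> aborted; cobalt no -> aborted; mica yes -> prepared; ember yes -> prepared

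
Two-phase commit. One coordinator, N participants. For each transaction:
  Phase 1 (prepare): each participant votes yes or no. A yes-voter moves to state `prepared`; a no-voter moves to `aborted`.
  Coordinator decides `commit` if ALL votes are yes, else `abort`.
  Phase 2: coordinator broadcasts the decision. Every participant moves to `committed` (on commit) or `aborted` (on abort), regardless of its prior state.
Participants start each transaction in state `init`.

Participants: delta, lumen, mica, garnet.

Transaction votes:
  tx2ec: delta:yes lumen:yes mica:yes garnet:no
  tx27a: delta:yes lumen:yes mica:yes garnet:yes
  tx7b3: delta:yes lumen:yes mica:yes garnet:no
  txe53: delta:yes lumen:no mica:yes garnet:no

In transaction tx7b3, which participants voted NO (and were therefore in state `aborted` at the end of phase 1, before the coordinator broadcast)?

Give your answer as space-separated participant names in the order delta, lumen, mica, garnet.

Answer: garnet

Derivation:
Txn tx7b3 phase 1: delta yes -> prepared; lumen yes -> prepared; mica yes -> prepared; garnet no -> aborted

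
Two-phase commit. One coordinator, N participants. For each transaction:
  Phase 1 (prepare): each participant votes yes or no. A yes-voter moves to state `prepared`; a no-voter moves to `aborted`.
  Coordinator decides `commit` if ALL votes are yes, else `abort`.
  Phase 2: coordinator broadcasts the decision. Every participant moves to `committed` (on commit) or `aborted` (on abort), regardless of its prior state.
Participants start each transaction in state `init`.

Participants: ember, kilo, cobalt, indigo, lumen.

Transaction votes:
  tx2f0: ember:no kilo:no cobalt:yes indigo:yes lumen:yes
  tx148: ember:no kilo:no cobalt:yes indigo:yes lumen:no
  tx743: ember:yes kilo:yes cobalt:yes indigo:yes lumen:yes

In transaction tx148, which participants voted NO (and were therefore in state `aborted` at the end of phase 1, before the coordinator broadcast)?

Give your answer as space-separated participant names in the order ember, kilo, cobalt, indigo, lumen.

Answer: ember kilo lumen

Derivation:
Txn tx148 phase 1: ember no -> aborted; kilo no -> aborted; cobalt yes -> prepared; indigo yes -> prepared; lumen no -> aborted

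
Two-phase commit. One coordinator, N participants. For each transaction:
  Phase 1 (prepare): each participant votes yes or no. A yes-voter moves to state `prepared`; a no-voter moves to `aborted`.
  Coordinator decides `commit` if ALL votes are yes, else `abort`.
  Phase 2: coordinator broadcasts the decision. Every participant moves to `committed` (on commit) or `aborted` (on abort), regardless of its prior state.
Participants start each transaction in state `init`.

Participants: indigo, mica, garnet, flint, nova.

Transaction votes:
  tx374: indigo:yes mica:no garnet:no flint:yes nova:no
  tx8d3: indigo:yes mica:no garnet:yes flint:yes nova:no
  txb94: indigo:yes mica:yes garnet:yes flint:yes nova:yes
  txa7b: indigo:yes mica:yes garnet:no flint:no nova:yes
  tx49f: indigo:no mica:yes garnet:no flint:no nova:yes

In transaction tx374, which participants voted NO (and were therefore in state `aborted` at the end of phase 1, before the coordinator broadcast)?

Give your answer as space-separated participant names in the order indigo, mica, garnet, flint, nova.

Txn tx374 phase 1: indigo yes -> prepared; mica no -> aborted; garnet no -> aborted; flint yes -> prepared; nova no -> aborted

Answer: mica garnet nova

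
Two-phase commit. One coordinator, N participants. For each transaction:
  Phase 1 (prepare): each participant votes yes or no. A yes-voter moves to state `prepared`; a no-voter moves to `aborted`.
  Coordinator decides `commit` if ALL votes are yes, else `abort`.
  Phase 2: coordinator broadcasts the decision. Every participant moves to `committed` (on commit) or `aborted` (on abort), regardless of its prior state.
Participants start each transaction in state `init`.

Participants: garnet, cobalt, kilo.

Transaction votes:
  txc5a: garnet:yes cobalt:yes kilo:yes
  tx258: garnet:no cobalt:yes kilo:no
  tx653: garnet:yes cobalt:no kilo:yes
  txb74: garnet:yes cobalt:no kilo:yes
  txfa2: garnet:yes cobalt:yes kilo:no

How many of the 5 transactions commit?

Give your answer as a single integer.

txc5a: all yes -> commit (commits=1)
tx258: no from garnet, kilo -> abort (commits=1)
tx653: no from cobalt -> abort (commits=1)
txb74: no from cobalt -> abort (commits=1)
txfa2: no from kilo -> abort (commits=1)

Answer: 1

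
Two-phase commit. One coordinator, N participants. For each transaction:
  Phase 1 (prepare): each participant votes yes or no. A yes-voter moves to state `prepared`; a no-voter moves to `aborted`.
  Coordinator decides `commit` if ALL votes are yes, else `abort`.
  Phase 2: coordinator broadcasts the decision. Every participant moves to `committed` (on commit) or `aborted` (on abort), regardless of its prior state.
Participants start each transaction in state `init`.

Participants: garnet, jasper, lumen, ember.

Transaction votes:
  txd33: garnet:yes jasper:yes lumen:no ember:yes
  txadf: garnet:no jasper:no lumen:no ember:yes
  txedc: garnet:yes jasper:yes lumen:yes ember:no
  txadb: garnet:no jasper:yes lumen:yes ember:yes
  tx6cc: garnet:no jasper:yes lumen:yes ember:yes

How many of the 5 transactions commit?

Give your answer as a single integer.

Answer: 0

Derivation:
txd33: no from lumen -> abort (commits=0)
txadf: no from garnet, jasper, lumen -> abort (commits=0)
txedc: no from ember -> abort (commits=0)
txadb: no from garnet -> abort (commits=0)
tx6cc: no from garnet -> abort (commits=0)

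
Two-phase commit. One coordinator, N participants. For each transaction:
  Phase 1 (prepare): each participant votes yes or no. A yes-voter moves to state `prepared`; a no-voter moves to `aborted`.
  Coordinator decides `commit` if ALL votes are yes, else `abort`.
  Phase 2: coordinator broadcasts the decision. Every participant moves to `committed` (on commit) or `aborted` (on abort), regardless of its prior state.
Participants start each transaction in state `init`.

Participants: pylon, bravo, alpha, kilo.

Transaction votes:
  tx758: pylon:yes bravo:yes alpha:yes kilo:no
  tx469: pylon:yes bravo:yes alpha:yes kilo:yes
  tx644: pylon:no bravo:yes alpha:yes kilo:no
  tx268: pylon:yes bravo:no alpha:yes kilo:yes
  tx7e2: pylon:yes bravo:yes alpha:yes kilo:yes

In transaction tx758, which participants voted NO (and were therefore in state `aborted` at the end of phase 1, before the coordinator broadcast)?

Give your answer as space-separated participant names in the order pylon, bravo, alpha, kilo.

Txn tx758 phase 1: pylon yes -> prepared; bravo yes -> prepared; alpha yes -> prepared; kilo no -> aborted

Answer: kilo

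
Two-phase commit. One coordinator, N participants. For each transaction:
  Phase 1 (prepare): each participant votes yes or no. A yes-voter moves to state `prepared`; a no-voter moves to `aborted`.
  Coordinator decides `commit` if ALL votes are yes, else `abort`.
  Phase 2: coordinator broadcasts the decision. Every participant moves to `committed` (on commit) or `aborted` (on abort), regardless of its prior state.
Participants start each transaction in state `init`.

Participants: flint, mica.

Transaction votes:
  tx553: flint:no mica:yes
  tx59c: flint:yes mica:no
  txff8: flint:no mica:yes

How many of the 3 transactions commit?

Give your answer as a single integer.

Answer: 0

Derivation:
tx553: no from flint -> abort (commits=0)
tx59c: no from mica -> abort (commits=0)
txff8: no from flint -> abort (commits=0)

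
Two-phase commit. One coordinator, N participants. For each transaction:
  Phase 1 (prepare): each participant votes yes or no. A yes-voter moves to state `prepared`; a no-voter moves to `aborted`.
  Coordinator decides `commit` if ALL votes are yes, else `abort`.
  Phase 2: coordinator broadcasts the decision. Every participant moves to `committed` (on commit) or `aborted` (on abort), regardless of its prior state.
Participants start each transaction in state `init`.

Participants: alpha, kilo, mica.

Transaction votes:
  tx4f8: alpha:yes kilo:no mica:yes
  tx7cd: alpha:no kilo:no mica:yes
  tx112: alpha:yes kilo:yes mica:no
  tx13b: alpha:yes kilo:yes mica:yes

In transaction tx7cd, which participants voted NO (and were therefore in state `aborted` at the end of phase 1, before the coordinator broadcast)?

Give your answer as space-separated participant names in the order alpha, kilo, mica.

Txn tx7cd phase 1: alpha no -> aborted; kilo no -> aborted; mica yes -> prepared

Answer: alpha kilo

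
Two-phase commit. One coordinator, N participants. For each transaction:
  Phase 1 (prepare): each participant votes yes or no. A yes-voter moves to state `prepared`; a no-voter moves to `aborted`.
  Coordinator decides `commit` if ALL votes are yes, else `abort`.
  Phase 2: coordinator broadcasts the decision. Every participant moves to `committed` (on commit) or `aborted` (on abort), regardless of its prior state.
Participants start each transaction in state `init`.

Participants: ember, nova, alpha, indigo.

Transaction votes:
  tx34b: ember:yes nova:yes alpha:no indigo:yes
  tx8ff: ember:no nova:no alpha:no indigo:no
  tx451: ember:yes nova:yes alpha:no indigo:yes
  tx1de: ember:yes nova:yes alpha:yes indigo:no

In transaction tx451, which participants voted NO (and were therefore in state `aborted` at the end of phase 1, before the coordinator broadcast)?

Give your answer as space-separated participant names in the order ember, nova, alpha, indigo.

Txn tx451 phase 1: ember yes -> prepared; nova yes -> prepared; alpha no -> aborted; indigo yes -> prepared

Answer: alpha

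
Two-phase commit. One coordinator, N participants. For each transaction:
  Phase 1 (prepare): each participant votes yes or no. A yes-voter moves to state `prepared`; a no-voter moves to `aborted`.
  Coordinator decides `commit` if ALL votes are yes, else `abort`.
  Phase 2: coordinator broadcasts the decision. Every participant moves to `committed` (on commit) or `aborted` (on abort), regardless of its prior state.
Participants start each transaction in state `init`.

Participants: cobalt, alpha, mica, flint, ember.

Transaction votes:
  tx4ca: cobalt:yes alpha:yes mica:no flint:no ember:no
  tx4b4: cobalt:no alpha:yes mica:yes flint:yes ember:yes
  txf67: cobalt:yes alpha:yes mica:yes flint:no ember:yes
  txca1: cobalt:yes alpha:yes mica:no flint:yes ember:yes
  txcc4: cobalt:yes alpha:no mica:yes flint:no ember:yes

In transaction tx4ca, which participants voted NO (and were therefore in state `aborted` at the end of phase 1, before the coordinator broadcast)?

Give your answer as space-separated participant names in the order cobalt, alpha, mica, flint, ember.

Txn tx4ca phase 1: cobalt yes -> prepared; alpha yes -> prepared; mica no -> aborted; flint no -> aborted; ember no -> aborted

Answer: mica flint ember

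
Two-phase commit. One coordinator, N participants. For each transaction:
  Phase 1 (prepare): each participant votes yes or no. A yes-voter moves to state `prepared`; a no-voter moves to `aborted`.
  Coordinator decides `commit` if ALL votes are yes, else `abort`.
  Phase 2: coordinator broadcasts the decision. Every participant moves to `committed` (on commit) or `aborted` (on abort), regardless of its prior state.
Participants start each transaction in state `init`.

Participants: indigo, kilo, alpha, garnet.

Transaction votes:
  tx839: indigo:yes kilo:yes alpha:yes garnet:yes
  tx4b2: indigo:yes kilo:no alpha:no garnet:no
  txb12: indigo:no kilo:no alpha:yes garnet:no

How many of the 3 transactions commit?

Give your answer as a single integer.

tx839: all yes -> commit (commits=1)
tx4b2: no from kilo, alpha, garnet -> abort (commits=1)
txb12: no from indigo, kilo, garnet -> abort (commits=1)

Answer: 1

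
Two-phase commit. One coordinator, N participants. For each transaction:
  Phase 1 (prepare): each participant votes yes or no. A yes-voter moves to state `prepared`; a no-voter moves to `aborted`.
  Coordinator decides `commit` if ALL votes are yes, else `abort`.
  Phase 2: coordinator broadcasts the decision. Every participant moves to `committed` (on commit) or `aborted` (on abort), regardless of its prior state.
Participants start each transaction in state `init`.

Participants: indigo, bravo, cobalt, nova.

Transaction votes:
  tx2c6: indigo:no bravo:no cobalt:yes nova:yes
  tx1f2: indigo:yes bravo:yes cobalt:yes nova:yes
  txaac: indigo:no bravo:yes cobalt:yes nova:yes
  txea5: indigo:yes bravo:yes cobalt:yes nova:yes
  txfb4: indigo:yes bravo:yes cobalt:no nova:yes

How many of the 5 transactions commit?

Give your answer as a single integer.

tx2c6: no from indigo, bravo -> abort (commits=0)
tx1f2: all yes -> commit (commits=1)
txaac: no from indigo -> abort (commits=1)
txea5: all yes -> commit (commits=2)
txfb4: no from cobalt -> abort (commits=2)

Answer: 2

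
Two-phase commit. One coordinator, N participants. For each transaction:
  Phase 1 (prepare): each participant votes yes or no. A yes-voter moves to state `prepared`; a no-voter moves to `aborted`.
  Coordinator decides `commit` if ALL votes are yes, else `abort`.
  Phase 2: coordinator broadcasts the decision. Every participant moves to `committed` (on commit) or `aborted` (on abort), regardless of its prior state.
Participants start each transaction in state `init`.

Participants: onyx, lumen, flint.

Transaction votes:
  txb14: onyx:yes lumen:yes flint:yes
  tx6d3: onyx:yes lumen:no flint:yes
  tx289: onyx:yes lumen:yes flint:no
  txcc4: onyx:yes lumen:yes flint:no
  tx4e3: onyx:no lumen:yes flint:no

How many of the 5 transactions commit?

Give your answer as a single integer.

txb14: all yes -> commit (commits=1)
tx6d3: no from lumen -> abort (commits=1)
tx289: no from flint -> abort (commits=1)
txcc4: no from flint -> abort (commits=1)
tx4e3: no from onyx, flint -> abort (commits=1)

Answer: 1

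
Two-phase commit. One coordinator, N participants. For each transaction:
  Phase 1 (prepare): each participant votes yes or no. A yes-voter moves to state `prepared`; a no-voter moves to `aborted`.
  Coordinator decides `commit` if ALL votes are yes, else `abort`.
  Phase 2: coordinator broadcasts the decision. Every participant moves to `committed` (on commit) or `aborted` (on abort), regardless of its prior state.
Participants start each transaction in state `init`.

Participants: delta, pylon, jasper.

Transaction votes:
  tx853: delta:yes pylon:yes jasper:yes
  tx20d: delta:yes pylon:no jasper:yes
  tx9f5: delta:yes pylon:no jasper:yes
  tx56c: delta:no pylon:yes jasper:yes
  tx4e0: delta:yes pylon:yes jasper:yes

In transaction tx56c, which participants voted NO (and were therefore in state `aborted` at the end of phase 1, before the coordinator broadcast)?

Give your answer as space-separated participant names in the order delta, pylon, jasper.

Txn tx56c phase 1: delta no -> aborted; pylon yes -> prepared; jasper yes -> prepared

Answer: delta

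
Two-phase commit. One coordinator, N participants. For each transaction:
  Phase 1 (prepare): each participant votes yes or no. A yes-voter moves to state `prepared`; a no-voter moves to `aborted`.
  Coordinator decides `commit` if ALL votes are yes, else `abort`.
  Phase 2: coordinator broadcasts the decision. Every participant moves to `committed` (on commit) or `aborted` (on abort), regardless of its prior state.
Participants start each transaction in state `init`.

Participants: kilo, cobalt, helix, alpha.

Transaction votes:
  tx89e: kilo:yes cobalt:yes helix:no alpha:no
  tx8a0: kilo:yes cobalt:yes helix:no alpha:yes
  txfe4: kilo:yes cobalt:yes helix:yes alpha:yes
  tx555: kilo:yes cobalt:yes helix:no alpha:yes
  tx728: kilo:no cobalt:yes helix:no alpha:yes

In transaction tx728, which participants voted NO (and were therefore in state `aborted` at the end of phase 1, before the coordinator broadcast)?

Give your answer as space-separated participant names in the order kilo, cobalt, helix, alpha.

Answer: kilo helix

Derivation:
Txn tx728 phase 1: kilo no -> aborted; cobalt yes -> prepared; helix no -> aborted; alpha yes -> prepared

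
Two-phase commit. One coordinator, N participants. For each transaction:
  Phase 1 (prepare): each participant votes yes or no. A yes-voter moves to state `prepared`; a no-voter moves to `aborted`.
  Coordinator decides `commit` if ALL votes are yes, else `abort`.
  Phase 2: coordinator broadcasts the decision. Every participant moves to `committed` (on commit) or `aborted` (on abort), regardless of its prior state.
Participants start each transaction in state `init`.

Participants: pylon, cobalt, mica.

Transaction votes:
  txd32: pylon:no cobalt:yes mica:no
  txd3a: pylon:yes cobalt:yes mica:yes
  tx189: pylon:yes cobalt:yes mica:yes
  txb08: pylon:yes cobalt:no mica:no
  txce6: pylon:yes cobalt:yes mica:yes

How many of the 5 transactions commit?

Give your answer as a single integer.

txd32: no from pylon, mica -> abort (commits=0)
txd3a: all yes -> commit (commits=1)
tx189: all yes -> commit (commits=2)
txb08: no from cobalt, mica -> abort (commits=2)
txce6: all yes -> commit (commits=3)

Answer: 3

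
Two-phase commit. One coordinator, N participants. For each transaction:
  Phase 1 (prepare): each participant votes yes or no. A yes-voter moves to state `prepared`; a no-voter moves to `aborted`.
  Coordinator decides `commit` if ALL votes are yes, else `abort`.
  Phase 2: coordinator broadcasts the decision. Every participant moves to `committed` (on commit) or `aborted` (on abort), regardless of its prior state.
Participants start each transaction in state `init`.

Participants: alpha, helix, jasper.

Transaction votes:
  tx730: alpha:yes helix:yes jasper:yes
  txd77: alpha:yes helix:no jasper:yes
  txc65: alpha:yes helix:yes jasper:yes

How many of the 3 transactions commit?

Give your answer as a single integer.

tx730: all yes -> commit (commits=1)
txd77: no from helix -> abort (commits=1)
txc65: all yes -> commit (commits=2)

Answer: 2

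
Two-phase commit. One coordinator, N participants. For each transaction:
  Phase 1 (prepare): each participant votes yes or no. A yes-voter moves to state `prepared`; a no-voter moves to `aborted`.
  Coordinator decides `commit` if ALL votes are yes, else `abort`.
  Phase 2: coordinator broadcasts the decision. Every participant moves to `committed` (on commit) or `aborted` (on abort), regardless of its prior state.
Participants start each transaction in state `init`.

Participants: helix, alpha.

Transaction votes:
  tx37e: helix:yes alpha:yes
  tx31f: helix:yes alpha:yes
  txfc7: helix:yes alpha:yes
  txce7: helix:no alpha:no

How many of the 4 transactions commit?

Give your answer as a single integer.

Answer: 3

Derivation:
tx37e: all yes -> commit (commits=1)
tx31f: all yes -> commit (commits=2)
txfc7: all yes -> commit (commits=3)
txce7: no from helix, alpha -> abort (commits=3)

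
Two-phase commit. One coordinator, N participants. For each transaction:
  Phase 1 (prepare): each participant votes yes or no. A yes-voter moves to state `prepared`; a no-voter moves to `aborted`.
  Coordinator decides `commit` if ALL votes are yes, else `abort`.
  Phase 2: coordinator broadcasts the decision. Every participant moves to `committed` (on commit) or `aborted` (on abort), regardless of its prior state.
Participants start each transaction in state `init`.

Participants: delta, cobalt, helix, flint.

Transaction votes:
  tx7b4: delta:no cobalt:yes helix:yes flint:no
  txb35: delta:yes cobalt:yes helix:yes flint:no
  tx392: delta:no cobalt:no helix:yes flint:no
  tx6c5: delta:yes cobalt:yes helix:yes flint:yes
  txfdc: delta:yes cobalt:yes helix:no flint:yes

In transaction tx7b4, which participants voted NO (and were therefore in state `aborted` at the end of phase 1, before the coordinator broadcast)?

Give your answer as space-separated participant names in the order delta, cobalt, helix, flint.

Txn tx7b4 phase 1: delta no -> aborted; cobalt yes -> prepared; helix yes -> prepared; flint no -> aborted

Answer: delta flint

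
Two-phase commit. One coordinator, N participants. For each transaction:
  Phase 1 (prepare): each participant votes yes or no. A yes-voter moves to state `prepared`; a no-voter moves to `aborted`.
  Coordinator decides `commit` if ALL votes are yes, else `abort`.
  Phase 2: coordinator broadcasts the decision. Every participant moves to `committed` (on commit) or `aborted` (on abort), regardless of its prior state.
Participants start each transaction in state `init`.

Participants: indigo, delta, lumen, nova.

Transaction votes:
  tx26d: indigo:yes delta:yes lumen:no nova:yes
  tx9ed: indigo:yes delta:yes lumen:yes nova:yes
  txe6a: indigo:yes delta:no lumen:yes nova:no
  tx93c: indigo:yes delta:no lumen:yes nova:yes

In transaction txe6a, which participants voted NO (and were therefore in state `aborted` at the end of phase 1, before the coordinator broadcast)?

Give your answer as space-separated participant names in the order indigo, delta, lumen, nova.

Txn txe6a phase 1: indigo yes -> prepared; delta no -> aborted; lumen yes -> prepared; nova no -> aborted

Answer: delta nova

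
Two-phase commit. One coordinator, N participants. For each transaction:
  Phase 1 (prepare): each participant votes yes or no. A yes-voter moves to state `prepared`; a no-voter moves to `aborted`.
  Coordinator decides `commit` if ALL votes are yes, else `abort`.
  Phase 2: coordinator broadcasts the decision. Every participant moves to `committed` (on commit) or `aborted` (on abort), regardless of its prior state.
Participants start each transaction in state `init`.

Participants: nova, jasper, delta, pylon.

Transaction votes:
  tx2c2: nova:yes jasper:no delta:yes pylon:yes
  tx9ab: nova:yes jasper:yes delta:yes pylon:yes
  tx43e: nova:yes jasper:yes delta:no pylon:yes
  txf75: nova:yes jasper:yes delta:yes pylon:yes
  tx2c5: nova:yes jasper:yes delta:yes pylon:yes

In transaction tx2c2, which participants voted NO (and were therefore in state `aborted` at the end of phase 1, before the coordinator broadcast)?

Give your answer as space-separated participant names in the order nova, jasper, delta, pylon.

Answer: jasper

Derivation:
Txn tx2c2 phase 1: nova yes -> prepared; jasper no -> aborted; delta yes -> prepared; pylon yes -> prepared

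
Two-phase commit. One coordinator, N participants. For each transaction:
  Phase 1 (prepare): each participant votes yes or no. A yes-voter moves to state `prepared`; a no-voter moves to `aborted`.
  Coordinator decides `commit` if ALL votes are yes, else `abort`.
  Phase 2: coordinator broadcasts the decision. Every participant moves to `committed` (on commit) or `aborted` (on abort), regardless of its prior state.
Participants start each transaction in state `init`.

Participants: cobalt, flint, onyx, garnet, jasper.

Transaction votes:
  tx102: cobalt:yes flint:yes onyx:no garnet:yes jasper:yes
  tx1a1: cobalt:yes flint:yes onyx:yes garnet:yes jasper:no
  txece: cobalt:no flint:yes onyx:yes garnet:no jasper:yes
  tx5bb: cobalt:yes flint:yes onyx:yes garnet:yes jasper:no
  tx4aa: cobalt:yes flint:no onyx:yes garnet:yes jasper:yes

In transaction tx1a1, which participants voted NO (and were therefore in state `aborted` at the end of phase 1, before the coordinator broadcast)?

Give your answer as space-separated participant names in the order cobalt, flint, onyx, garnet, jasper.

Txn tx1a1 phase 1: cobalt yes -> prepared; flint yes -> prepared; onyx yes -> prepared; garnet yes -> prepared; jasper no -> aborted

Answer: jasper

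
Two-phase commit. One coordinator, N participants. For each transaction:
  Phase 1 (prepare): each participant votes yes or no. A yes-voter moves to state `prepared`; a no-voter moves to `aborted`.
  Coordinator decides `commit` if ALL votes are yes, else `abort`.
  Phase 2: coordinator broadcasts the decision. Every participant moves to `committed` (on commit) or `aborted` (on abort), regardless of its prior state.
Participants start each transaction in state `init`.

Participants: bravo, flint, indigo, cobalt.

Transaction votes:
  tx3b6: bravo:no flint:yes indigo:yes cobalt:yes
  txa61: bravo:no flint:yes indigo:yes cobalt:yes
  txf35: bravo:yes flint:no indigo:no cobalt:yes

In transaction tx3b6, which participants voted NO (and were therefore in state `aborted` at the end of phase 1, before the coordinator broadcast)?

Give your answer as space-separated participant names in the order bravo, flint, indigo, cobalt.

Txn tx3b6 phase 1: bravo no -> aborted; flint yes -> prepared; indigo yes -> prepared; cobalt yes -> prepared

Answer: bravo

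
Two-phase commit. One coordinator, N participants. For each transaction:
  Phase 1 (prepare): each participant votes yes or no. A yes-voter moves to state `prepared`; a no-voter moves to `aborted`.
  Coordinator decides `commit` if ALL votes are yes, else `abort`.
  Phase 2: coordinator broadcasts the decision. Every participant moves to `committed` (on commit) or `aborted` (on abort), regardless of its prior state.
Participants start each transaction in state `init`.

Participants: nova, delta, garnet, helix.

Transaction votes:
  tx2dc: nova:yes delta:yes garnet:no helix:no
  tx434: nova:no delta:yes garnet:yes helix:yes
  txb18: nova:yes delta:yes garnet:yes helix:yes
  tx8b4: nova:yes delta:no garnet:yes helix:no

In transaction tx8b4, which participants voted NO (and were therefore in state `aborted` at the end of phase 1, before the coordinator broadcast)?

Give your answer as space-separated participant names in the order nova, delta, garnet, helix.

Answer: delta helix

Derivation:
Txn tx8b4 phase 1: nova yes -> prepared; delta no -> aborted; garnet yes -> prepared; helix no -> aborted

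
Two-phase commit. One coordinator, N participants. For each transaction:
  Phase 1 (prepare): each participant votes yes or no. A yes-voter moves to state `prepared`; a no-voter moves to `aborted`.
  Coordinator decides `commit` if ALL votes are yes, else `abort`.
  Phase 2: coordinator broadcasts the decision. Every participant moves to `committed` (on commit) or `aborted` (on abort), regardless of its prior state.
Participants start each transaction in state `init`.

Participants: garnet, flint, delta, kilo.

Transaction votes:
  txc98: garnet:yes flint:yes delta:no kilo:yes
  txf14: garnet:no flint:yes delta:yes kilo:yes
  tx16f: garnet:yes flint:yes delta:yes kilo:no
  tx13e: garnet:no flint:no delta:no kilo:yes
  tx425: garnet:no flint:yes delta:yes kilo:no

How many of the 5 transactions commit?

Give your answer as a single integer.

txc98: no from delta -> abort (commits=0)
txf14: no from garnet -> abort (commits=0)
tx16f: no from kilo -> abort (commits=0)
tx13e: no from garnet, flint, delta -> abort (commits=0)
tx425: no from garnet, kilo -> abort (commits=0)

Answer: 0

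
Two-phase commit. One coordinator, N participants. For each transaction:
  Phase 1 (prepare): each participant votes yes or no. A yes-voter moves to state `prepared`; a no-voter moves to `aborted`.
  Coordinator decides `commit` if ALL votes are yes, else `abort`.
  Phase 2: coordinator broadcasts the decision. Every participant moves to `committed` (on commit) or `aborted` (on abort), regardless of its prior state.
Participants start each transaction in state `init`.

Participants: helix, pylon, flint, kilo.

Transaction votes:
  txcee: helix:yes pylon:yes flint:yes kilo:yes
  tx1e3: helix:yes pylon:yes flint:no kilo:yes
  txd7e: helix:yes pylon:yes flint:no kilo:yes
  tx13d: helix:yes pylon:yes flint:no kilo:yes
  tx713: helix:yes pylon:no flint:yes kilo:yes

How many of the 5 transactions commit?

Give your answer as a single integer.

txcee: all yes -> commit (commits=1)
tx1e3: no from flint -> abort (commits=1)
txd7e: no from flint -> abort (commits=1)
tx13d: no from flint -> abort (commits=1)
tx713: no from pylon -> abort (commits=1)

Answer: 1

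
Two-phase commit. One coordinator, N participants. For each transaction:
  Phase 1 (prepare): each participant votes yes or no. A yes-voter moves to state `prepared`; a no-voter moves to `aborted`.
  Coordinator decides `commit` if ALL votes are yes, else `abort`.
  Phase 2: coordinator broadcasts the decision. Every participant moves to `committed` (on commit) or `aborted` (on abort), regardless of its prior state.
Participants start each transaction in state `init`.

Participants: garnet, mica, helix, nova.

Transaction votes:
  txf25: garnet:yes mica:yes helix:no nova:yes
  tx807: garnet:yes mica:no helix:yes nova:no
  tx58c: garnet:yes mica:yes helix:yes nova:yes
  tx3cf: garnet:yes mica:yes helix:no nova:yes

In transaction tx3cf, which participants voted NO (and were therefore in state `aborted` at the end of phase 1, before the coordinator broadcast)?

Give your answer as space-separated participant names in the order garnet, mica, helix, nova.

Txn tx3cf phase 1: garnet yes -> prepared; mica yes -> prepared; helix no -> aborted; nova yes -> prepared

Answer: helix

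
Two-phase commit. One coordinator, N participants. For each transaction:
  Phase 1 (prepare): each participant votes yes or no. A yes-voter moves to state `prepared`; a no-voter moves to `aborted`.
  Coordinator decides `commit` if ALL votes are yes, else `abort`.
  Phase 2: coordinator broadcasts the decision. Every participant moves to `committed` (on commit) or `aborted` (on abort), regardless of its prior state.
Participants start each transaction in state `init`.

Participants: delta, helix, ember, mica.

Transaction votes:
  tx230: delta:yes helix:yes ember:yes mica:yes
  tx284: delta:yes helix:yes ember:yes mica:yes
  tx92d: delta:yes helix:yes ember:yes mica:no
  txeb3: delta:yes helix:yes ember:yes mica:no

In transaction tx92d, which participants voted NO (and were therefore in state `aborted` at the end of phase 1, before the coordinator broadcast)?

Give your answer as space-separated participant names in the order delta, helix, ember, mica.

Txn tx92d phase 1: delta yes -> prepared; helix yes -> prepared; ember yes -> prepared; mica no -> aborted

Answer: mica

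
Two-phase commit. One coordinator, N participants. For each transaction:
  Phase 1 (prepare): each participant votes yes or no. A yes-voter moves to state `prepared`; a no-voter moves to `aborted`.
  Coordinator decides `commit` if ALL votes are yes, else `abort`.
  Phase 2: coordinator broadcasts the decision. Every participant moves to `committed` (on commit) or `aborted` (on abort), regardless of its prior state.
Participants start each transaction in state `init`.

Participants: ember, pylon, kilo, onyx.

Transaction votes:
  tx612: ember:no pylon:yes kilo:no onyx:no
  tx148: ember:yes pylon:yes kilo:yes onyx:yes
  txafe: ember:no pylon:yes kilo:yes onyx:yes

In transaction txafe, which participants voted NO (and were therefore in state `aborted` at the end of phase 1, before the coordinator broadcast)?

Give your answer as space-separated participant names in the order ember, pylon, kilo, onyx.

Answer: ember

Derivation:
Txn txafe phase 1: ember no -> aborted; pylon yes -> prepared; kilo yes -> prepared; onyx yes -> prepared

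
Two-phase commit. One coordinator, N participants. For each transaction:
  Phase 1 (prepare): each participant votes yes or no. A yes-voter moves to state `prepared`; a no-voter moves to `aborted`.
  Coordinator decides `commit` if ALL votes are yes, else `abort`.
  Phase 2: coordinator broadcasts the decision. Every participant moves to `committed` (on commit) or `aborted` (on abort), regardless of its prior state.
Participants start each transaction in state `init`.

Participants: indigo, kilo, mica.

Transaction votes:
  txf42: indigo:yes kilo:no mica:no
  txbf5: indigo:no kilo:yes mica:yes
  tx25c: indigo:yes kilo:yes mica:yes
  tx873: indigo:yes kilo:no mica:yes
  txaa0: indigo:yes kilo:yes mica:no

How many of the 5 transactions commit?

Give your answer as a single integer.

txf42: no from kilo, mica -> abort (commits=0)
txbf5: no from indigo -> abort (commits=0)
tx25c: all yes -> commit (commits=1)
tx873: no from kilo -> abort (commits=1)
txaa0: no from mica -> abort (commits=1)

Answer: 1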